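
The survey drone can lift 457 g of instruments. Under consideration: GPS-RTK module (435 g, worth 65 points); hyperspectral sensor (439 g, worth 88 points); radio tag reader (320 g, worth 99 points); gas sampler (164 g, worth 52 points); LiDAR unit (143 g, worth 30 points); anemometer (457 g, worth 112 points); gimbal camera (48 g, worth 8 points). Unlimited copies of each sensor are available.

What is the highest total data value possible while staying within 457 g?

By data value per g: gas sampler 0.32, radio tag reader 0.31, anemometer 0.25 lead.
Best packing: 2×gas sampler + 2×gimbal camera — 424 g, 120 total.
Nothing else within 457 g beats 120.

120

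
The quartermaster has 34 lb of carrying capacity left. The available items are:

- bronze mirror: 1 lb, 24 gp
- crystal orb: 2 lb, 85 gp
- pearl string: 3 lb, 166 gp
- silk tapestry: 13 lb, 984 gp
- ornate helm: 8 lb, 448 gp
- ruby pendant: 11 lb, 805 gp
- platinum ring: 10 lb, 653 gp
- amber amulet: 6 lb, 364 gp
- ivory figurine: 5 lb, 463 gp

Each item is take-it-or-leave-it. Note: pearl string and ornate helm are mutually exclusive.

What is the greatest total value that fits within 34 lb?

By value per lb: ivory figurine 92.60, silk tapestry 75.69, ruby pendant 73.18 lead.
Crystal orb + pearl string + silk tapestry + ruby pendant + ivory figurine uses 34 of the 34 lb and totals 2503.

2503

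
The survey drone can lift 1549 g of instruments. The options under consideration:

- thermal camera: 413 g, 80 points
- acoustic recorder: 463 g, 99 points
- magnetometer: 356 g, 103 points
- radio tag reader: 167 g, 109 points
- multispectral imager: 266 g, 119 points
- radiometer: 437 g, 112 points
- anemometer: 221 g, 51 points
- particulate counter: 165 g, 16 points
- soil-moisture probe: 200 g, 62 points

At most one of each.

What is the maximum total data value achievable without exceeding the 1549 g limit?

505

By data value per g: radio tag reader 0.65, multispectral imager 0.45, soil-moisture probe 0.31, magnetometer 0.29 lead.
Magnetometer + radio tag reader + multispectral imager + radiometer + soil-moisture probe uses 1426 of the 1549 g and totals 505.
Runner-up acoustic recorder + radio tag reader + multispectral imager + radiometer + soil-moisture probe tops out at 501.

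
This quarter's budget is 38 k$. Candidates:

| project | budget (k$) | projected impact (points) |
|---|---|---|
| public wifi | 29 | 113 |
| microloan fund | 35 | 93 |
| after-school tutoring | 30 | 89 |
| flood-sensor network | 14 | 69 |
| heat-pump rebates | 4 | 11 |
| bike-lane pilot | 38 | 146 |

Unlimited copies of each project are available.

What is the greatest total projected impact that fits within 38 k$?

2×flood-sensor network + 2×heat-pump rebates uses 36 of the 38 k$ and totals 160.
Every other selection either busts 38 k$ or fails to beat 160.

160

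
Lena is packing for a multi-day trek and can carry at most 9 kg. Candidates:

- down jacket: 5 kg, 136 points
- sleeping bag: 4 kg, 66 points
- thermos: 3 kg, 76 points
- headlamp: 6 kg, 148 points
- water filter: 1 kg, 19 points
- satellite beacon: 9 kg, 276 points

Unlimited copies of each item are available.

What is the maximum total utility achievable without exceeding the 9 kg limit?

276

Density check — satellite beacon 30.67, down jacket 27.20, thermos 25.33 are the best per kg.
Taking satellite beacon: 9 kg used, 276 in utility.
That's the maximum — no swap from here does better than 276.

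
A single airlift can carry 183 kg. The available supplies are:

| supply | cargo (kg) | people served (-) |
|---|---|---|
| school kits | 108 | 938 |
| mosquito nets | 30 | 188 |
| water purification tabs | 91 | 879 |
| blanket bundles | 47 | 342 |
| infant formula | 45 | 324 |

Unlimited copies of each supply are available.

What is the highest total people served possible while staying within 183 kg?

2×water purification tabs uses 182 of the 183 kg and totals 1758.
No other feasible combination exceeds 1758.

1758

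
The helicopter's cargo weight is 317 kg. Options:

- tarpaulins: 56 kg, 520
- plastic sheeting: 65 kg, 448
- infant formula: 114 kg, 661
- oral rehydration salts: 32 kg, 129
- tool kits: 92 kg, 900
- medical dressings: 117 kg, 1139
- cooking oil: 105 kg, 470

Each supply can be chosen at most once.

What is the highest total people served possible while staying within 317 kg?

Taking tarpaulins + oral rehydration salts + tool kits + medical dressings: 297 kg used, 2688 in people served.
That's the maximum — no swap from here does better than 2688.

2688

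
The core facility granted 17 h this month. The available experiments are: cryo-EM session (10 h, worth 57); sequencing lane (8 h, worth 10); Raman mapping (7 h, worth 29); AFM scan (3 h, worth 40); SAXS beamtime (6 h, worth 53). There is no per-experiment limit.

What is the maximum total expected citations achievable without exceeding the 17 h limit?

200

By expected citations per h: AFM scan 13.33, SAXS beamtime 8.83, cryo-EM session 5.70 lead.
5×AFM scan uses 15 of the 17 h and totals 200.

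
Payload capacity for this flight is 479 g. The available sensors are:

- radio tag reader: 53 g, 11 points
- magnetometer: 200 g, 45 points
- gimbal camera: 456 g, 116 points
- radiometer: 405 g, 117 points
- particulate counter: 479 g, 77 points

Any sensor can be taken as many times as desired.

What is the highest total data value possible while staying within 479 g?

Taking radio tag reader + radiometer: 458 g used, 128 in data value.

128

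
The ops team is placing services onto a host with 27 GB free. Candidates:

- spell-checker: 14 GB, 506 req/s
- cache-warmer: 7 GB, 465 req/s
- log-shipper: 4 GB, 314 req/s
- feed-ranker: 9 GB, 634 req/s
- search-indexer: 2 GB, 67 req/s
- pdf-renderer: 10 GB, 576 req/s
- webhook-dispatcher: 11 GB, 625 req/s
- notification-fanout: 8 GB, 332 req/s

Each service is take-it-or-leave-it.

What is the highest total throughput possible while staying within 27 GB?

Ranking by ratio (throughput/GB): log-shipper 78.50, feed-ranker 70.44, cache-warmer 66.43.
Greedy by ratio would take cache-warmer + log-shipper + feed-ranker + search-indexer: 22 GB used, total 1480.
Replace log-shipper and search-indexer with webhook-dispatcher: the trade gains 244 net, giving 1724 at 27 GB.
An exhaustive check of the 256 subsets confirms 1724.

1724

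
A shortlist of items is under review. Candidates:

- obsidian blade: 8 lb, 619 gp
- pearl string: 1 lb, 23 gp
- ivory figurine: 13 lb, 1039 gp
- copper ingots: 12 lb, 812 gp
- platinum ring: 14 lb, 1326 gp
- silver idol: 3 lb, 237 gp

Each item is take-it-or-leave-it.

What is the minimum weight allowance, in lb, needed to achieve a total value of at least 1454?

Minimise lb subject to total value ≥ 1454.
platinum ring + silver idol: 1563 value at 17 lb.
Any bundle with less than 17 lb falls short of 1454.

17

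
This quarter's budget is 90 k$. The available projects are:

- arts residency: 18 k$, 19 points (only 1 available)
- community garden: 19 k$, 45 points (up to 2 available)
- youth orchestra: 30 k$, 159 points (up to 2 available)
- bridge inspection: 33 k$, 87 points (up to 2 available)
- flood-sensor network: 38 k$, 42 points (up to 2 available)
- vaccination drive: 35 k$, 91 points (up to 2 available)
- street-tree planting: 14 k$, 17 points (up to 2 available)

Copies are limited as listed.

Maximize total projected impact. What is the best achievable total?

By projected impact per k$: youth orchestra 5.30, bridge inspection 2.64, vaccination drive 2.60, community garden 2.37 lead.
Taking community garden + 2×youth orchestra: 79 k$ used, 363 in projected impact.
Nothing else within 90 k$ beats 363.

363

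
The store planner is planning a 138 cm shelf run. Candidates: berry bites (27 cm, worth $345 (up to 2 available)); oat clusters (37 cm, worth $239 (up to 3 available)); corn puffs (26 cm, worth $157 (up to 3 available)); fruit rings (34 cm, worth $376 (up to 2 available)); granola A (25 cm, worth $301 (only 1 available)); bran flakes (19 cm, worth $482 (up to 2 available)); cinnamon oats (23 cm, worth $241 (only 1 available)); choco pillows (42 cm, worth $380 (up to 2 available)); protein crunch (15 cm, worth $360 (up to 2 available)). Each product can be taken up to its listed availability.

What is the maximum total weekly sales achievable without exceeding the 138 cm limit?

2436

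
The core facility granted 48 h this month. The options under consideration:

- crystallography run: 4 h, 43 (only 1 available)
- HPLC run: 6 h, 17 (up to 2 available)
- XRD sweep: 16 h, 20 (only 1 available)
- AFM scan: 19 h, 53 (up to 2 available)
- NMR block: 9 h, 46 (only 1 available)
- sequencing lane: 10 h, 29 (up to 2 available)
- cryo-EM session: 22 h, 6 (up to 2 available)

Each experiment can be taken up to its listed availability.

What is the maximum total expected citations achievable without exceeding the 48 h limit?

188

Taking the top-ratio experiments first gives crystallography run + 2×HPLC run + NMR block + 2×sequencing lane for 181 (45 h).
Replace HPLC run and sequencing lane with AFM scan: the trade gains 7 net, giving 188 at 48 h.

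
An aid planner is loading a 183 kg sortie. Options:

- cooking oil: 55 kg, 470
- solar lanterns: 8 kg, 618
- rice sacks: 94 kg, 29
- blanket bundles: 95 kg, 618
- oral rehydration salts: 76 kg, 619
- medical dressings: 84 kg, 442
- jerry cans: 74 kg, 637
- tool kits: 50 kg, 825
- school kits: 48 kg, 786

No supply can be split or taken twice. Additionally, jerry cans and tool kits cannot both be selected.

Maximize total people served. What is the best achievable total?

Density check — solar lanterns 77.25, tool kits 16.50, school kits 16.38 are the best per kg.
Solar lanterns + oral rehydration salts + tool kits + school kits uses 182 of the 183 kg and totals 2848.
An exhaustive check of the 512 subsets confirms 2848.

2848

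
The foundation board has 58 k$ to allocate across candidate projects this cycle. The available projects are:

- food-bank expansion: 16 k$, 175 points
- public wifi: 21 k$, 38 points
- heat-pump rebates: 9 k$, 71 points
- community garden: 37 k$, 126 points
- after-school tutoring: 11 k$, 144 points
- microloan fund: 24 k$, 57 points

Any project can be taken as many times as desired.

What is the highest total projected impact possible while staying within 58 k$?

Density check — after-school tutoring 13.09, food-bank expansion 10.94, heat-pump rebates 7.89 are the best per k$.
Taking 5×after-school tutoring: 55 k$ used, 720 in projected impact.

720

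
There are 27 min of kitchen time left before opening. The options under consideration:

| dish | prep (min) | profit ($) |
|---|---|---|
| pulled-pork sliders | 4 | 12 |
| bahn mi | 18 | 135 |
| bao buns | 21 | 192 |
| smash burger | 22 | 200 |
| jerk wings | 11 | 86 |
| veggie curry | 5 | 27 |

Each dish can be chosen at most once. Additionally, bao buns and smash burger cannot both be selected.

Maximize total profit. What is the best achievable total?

227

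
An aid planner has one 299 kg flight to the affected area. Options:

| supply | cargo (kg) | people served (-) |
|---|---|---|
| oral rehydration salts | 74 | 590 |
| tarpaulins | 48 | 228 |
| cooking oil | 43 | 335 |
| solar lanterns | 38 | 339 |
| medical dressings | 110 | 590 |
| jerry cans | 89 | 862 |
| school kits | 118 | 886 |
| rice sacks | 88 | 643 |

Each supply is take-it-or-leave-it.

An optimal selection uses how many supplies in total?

4

Best achievable people served is 2434.
One optimal bundle: oral rehydration salts + solar lanterns + jerry cans + rice sacks (289 kg).
Every optimal selection uses 4 supplies.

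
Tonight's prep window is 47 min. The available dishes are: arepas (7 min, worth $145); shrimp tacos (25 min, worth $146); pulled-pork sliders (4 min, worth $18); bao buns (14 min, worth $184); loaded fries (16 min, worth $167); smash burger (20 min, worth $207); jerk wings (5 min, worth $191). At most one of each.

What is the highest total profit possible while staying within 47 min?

727

Taking the top-ratio dishes first gives arepas + pulled-pork sliders + bao buns + loaded fries + jerk wings for 705 (46 min).
The 20 min tied up in pulled-pork sliders and loaded fries is better spent on smash burger — total rises to 727 (46 min).
That's the maximum — no swap from here does better than 727.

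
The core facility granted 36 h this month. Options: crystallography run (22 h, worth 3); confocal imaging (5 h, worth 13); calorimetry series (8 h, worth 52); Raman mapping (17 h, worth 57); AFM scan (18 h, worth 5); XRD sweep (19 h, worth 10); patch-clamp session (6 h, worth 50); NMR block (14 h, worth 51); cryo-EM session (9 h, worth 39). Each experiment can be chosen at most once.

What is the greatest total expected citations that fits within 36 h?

172

A density-first pass picks confocal imaging + calorimetry series + patch-clamp session + cryo-EM session — 154 at 28 h.
The 9 h tied up in cryo-EM session is better spent on Raman mapping — total rises to 172 (36 h).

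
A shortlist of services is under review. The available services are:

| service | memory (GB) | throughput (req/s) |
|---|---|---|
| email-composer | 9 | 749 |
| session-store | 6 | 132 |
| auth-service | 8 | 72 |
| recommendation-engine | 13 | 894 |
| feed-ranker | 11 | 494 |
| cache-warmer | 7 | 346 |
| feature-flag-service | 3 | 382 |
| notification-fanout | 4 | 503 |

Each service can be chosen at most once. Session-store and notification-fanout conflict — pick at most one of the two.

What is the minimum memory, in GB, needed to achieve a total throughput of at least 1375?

Minimise GB subject to total throughput ≥ 1375.
email-composer + feature-flag-service + notification-fanout: 1634 throughput at 16 GB.
No combination under 16 GB hits 1375.

16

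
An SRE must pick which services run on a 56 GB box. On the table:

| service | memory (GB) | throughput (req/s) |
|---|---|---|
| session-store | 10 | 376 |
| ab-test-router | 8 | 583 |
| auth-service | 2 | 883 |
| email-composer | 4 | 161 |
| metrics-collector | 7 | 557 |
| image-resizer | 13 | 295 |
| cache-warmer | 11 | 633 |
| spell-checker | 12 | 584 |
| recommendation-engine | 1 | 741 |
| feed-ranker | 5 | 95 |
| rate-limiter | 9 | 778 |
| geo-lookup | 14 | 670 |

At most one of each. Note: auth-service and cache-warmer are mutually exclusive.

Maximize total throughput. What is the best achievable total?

Ab-test-router + auth-service + metrics-collector + spell-checker + recommendation-engine + rate-limiter + geo-lookup uses 53 of the 56 GB and totals 4796.

4796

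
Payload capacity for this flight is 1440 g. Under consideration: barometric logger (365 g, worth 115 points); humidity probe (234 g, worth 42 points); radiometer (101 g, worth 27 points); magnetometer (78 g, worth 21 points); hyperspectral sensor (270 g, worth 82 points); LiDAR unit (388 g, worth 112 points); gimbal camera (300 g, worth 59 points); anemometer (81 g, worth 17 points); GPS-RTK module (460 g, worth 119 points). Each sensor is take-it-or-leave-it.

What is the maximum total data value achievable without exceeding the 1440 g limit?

399

A density-first pass picks barometric logger + radiometer + magnetometer + hyperspectral sensor + LiDAR unit + anemometer — 374 at 1283 g.
Replace anemometer with humidity probe: the trade gains 25 net, giving 399 at 1436 g.
The spare 4 g is too small for any remaining sensor, and no exchange beats 399.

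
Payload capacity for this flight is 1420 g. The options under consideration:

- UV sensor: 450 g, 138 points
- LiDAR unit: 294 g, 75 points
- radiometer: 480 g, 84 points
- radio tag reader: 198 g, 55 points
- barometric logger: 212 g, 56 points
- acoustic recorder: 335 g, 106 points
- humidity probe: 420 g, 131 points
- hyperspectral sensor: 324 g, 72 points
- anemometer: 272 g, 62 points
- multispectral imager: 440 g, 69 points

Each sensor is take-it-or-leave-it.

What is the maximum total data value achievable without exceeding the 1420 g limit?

431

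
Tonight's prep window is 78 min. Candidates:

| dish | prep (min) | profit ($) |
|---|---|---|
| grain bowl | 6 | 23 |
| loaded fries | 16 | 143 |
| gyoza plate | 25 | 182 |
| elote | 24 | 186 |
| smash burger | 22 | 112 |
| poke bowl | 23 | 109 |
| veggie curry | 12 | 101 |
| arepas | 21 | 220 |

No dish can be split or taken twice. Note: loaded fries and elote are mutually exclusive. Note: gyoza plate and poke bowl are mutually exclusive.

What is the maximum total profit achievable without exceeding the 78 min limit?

Density check — arepas 10.48, loaded fries 8.94, veggie curry 8.42, elote 7.75 are the best per min.
Best packing: loaded fries + gyoza plate + veggie curry + arepas — 74 min, 646 total.

646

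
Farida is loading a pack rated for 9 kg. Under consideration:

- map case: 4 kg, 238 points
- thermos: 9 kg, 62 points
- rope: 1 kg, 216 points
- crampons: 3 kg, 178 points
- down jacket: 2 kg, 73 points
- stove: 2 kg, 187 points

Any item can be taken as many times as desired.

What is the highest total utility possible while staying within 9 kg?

1944

9×rope uses 9 of the 9 kg and totals 1944.
Every other selection either busts 9 kg or fails to beat 1944.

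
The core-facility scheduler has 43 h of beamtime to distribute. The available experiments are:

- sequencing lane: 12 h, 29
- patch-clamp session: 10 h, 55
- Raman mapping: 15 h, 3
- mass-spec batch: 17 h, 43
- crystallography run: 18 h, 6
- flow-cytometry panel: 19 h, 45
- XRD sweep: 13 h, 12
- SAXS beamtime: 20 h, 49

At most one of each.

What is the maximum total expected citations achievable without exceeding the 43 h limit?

By expected citations per h: patch-clamp session 5.50, mass-spec batch 2.53, SAXS beamtime 2.45 lead.
Taking the top-ratio experiments first gives sequencing lane + patch-clamp session + mass-spec batch for 127 (39 h).
The 17 h tied up in mass-spec batch is better spent on SAXS beamtime — total rises to 133 (42 h).
Runner-up sequencing lane + patch-clamp session + flow-cytometry panel tops out at 129.

133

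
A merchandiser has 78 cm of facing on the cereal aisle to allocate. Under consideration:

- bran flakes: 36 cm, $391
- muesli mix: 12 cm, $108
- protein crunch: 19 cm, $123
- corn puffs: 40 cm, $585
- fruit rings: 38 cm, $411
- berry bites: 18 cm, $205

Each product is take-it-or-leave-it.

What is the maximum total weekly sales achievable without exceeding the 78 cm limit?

By weekly sales per cm: corn puffs 14.62, berry bites 11.39, bran flakes 10.86, fruit rings 10.82 lead.
Filling by ratio: muesli mix + corn puffs + berry bites for 898, with 8 cm left unused.
The 30 cm tied up in muesli mix and berry bites is better spent on fruit rings — total rises to 996 (78 cm).
Nothing else within 78 cm beats 996.

996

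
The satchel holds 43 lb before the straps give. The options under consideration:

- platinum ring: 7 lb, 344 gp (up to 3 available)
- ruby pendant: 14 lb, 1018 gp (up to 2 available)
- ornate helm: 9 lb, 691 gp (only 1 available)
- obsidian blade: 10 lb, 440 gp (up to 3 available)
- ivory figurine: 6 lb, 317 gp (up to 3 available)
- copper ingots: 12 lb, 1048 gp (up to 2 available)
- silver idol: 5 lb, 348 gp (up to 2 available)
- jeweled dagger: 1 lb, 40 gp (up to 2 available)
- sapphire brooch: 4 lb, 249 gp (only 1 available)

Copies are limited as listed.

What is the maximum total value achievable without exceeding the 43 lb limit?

3483

Ornate helm + 2×copper ingots + 2×silver idol uses 43 of the 43 lb and totals 3483.
Nothing else within 43 lb beats 3483.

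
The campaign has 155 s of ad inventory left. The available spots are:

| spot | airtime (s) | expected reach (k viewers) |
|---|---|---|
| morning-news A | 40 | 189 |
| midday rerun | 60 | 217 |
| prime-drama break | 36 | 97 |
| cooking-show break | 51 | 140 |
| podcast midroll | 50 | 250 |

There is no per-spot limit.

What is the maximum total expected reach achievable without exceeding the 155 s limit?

750

Best packing: 3×podcast midroll — 150 s, 750 total.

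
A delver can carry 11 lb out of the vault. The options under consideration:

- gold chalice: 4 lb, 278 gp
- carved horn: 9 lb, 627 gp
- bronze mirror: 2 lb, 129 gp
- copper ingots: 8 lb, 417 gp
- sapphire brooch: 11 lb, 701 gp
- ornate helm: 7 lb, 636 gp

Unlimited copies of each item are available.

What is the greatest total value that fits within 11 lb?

914

Gold chalice + ornate helm uses 11 of the 11 lb and totals 914.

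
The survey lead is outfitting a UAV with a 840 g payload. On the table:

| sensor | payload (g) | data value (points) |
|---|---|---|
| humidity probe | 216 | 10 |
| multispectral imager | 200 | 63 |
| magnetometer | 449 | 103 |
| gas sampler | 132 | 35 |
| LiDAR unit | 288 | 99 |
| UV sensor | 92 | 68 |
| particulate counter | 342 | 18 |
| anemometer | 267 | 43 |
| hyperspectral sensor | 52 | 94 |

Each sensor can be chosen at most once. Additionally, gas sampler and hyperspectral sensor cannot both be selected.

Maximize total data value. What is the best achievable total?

328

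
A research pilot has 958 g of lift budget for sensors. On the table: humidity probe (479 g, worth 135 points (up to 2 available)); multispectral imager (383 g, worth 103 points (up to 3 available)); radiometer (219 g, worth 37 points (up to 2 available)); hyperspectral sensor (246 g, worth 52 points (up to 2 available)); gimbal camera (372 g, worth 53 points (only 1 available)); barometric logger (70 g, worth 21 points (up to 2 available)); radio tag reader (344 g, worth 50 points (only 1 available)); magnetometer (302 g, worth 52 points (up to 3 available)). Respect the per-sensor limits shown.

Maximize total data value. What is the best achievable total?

270

Taking the top-ratio sensors first gives humidity probe + hyperspectral sensor + 2×barometric logger for 229 (865 g).
Replace hyperspectral sensor and 2×barometric logger with humidity probe: the trade gains 41 net, giving 270 at 958 g.
Every other selection either busts 958 g or exceeds an availability limit or fails to beat 270.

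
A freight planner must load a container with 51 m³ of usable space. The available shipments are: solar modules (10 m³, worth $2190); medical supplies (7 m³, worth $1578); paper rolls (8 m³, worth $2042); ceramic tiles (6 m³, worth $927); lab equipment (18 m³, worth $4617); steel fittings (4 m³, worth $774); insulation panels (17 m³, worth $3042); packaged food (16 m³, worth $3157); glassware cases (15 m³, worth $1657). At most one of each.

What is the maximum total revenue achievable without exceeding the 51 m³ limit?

Taking the top-ratio shipments first gives solar modules + medical supplies + paper rolls + lab equipment + steel fittings for 11201 (47 m³).
Replace paper rolls and steel fittings with packaged food: the trade gains 341 net, giving 11542 at 51 m³.
That's the maximum — no swap from here does better than 11542.

11542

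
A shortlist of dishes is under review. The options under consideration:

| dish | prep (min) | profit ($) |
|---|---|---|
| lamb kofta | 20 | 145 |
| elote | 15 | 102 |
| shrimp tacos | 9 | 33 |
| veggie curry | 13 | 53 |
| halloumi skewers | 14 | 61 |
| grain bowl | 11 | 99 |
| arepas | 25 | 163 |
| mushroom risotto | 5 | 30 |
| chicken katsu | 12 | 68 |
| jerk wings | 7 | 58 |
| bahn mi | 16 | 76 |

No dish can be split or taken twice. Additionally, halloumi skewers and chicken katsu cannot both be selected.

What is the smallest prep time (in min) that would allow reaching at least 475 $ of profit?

Look for the lowest-prep combination reaching 475.
lamb kofta + grain bowl + arepas + chicken katsu reaches 475 using 68 min.
No combination under 68 min hits 475.

68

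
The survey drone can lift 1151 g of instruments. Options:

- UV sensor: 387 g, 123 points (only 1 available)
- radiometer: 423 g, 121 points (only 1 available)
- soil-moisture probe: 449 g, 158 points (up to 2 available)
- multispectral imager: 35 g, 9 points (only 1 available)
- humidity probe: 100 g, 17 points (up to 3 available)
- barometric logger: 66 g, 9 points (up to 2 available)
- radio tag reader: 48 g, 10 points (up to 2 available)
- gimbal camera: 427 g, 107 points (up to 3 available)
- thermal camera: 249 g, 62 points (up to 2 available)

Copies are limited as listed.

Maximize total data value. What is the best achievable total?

378

Greedy by ratio would take 2×soil-moisture probe + multispectral imager + humidity probe + 2×radio tag reader: 1129 g used, total 362.
Replace multispectral imager and humidity probe and 2×radio tag reader with thermal camera: the trade gains 16 net, giving 378 at 1147 g.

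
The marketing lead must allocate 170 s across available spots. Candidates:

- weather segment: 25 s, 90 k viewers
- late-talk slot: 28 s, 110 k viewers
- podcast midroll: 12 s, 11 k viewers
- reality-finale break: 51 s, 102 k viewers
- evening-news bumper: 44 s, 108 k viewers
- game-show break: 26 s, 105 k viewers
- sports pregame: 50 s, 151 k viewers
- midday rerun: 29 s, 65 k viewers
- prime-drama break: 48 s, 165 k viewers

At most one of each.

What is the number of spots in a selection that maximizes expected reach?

The maximum expected reach within 170 s is 546.
weather segment + late-talk slot + podcast midroll + game-show break + midday rerun + prime-drama break hits 546 at 168 s.
All optima have 6 spots.

6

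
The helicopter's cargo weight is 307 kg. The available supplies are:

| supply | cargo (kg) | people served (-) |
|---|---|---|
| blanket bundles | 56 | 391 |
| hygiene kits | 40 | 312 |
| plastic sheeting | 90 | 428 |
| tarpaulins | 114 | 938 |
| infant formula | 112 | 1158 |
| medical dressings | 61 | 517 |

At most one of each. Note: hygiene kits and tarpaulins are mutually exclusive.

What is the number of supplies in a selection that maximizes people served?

Best achievable people served is 2613.
tarpaulins + infant formula + medical dressings hits 2613 at 287 kg.
All optima have 3 supplies.

3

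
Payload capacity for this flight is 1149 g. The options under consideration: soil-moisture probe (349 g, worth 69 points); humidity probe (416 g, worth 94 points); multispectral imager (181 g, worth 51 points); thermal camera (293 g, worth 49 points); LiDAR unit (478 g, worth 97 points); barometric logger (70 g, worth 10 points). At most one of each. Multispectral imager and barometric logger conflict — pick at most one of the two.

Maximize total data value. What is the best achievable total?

242

Taking humidity probe + multispectral imager + LiDAR unit: 1075 g used, 242 in data value.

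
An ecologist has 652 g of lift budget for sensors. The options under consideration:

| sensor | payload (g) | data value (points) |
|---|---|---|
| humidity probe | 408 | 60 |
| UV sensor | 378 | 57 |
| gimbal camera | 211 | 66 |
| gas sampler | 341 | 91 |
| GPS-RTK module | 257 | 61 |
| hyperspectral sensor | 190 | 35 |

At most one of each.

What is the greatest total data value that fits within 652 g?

Taking gimbal camera + gas sampler: 552 g used, 157 in data value.
The closest alternative, gas sampler + GPS-RTK module, reaches only 152.

157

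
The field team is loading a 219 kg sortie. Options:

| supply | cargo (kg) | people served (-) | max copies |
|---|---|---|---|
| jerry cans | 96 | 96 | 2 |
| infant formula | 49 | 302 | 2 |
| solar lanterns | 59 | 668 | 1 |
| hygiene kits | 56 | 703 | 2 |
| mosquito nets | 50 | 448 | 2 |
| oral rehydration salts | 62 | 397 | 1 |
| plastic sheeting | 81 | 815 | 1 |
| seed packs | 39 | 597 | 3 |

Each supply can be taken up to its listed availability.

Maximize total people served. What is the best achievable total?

2712

Taking the top-ratio supplies first gives hygiene kits + 3×seed packs for 2494 (173 kg).
The 39 kg tied up in seed packs is better spent on plastic sheeting — total rises to 2712 (215 kg).
Nothing else within 219 kg beats 2712.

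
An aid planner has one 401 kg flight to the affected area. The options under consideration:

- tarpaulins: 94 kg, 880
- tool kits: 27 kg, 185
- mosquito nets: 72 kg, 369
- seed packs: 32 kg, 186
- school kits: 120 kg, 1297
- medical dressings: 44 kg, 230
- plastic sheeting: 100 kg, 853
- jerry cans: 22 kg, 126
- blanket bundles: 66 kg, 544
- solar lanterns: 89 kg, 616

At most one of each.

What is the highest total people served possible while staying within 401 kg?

Taking tarpaulins + school kits + plastic sheeting + blanket bundles: 380 kg used, 3574 in people served.
An exhaustive check of the 1024 subsets confirms 3574.

3574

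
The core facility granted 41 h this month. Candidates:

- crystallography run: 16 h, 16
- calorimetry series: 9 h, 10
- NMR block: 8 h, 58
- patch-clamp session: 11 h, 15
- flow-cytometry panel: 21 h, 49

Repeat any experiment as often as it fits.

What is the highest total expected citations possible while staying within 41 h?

Taking 5×NMR block: 40 h used, 290 in expected citations.
The spare 1 h is too small for any remaining experiment, and no exchange beats 290.

290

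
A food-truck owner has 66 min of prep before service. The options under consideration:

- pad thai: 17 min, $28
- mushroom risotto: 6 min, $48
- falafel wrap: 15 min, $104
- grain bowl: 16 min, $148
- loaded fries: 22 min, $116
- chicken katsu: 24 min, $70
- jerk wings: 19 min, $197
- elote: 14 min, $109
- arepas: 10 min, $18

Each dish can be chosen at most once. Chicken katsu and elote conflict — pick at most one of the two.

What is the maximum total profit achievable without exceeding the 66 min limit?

558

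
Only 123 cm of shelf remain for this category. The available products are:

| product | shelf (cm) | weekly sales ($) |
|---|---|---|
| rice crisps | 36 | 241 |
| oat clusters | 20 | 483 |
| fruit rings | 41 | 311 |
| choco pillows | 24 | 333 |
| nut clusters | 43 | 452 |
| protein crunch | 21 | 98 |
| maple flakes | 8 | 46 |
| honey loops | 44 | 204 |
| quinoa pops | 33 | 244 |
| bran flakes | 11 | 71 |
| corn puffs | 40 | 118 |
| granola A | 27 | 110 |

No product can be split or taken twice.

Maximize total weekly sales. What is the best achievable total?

Best packing: oat clusters + choco pillows + nut clusters + quinoa pops — 120 cm, 1512 total.
Runner-up rice crisps + oat clusters + choco pillows + nut clusters tops out at 1509.

1512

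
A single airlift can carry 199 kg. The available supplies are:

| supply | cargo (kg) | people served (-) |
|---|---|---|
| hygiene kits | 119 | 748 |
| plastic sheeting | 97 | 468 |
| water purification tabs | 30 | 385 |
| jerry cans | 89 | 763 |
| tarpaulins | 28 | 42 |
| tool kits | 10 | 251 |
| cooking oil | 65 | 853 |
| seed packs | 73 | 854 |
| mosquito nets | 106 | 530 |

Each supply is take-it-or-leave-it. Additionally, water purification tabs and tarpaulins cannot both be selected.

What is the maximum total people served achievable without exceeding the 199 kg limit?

2343

Ranking by ratio (people served/kg): tool kits 25.10, cooking oil 13.12, water purification tabs 12.83.
The ratio ordering already packs tightly: water purification tabs + tool kits + cooking oil + seed packs, 178 kg, 2343.
Nothing else feasible within 199 kg beats 2343.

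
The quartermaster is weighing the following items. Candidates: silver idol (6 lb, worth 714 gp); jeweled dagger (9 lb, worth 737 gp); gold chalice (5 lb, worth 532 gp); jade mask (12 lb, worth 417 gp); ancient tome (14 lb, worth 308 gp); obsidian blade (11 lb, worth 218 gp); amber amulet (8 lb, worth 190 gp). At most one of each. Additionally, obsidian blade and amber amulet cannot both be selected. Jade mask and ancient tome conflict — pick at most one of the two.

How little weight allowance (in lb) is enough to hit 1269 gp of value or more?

14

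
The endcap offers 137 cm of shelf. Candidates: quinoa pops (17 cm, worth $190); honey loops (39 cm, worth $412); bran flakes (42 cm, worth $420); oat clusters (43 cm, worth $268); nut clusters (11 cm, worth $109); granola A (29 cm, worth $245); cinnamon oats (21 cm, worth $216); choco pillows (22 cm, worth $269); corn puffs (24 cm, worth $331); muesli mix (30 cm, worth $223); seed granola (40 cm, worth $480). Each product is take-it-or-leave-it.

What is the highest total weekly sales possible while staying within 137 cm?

Ranking by ratio (weekly sales/cm): corn puffs 13.79, choco pillows 12.23, seed granola 12.00.
The ratio heuristic lands on quinoa pops + nut clusters + cinnamon oats + choco pillows + corn puffs + seed granola (1595) but leaves 2 cm idle.
Replace quinoa pops and cinnamon oats with honey loops: the trade gains 6 net, giving 1601 at 136 cm.
Runner-up quinoa pops + nut clusters + cinnamon oats + choco pillows + corn puffs + seed granola tops out at 1595.

1601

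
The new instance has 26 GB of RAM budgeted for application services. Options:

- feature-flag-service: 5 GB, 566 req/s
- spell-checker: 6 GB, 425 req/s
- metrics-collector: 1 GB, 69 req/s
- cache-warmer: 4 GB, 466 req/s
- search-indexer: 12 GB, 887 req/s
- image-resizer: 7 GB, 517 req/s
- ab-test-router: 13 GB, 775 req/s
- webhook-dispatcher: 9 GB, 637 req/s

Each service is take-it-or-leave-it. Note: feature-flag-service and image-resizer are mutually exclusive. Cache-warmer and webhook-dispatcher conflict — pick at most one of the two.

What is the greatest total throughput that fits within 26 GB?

2090

Greedy by ratio would take feature-flag-service + metrics-collector + cache-warmer + search-indexer: 22 GB used, total 1988.
Replace metrics-collector and cache-warmer with webhook-dispatcher: the trade gains 102 net, giving 2090 at 26 GB.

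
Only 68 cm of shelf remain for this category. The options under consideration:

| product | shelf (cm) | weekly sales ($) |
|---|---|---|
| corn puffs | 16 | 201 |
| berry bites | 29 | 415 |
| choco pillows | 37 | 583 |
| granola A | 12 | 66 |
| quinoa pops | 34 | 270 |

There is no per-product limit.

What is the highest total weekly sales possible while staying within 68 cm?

Ranking by ratio (weekly sales/cm): choco pillows 15.76, berry bites 14.31, corn puffs 12.56, quinoa pops 7.94.
Berry bites + choco pillows uses 66 of the 68 cm and totals 998.
Nothing else within 68 cm beats 998.

998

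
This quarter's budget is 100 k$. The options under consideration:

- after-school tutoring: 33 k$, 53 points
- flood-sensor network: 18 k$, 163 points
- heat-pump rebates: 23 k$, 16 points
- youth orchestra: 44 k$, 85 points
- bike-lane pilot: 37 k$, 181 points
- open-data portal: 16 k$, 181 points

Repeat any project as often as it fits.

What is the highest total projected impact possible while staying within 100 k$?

1086

6×open-data portal uses 96 of the 100 k$ and totals 1086.
No other feasible combination exceeds 1086.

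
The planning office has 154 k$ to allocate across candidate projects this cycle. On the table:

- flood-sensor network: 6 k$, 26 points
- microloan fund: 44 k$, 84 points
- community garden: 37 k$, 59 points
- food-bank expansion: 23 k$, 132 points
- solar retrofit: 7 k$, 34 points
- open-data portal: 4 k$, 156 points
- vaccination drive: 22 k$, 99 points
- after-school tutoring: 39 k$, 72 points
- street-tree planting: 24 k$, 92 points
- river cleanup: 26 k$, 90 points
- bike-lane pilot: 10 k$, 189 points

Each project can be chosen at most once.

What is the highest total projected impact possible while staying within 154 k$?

856

A density-first pass picks flood-sensor network + food-bank expansion + solar retrofit + open-data portal + vaccination drive + street-tree planting + river cleanup + bike-lane pilot — 818 at 122 k$.
The 7 k$ tied up in solar retrofit is better spent on after-school tutoring — total rises to 856 (154 k$).
Every other selection either busts 154 k$ or fails to beat 856.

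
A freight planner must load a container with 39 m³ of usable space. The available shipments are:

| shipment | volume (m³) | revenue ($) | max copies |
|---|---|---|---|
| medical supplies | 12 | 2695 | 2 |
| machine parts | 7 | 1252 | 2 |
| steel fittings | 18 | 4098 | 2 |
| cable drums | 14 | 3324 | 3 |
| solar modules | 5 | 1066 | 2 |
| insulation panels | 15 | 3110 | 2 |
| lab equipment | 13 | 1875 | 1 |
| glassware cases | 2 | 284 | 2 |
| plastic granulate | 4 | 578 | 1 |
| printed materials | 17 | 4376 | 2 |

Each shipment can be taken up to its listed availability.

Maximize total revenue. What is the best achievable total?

Solar modules + 2×printed materials uses 39 of the 39 m³ and totals 9818.
That's the maximum — no swap from here does better than 9818.

9818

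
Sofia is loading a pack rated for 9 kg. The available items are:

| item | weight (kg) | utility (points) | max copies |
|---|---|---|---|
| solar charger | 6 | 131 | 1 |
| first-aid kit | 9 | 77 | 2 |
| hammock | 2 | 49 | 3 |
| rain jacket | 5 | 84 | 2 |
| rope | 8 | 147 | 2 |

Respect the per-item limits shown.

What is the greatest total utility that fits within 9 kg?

Greedy by ratio would take 3×hammock: 6 kg used, total 147.
The 2 kg tied up in hammock is better spent on rain jacket — total rises to 182 (9 kg).
Every other selection either busts 9 kg or exceeds an availability limit or fails to beat 182.

182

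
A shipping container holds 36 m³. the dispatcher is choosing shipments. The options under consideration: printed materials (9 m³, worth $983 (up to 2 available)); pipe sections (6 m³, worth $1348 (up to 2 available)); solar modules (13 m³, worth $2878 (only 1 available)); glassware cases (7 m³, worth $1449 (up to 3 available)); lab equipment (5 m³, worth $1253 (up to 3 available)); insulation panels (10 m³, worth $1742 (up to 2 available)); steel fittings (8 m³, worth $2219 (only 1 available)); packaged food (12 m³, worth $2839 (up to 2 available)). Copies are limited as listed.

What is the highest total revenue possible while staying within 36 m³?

8912

Greedy by ratio would take 3×lab equipment + steel fittings + packaged food: 35 m³ used, total 8817.
Replace lab equipment with pipe sections: the trade gains 95 net, giving 8912 at 36 m³.
Nothing else within 36 m³ beats 8912.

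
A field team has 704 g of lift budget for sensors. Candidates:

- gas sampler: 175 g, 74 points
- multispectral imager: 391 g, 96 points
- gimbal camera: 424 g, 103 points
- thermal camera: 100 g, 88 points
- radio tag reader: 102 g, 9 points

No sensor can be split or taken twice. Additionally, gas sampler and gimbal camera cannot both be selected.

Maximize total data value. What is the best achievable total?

Density check — thermal camera 0.88, gas sampler 0.42, multispectral imager 0.25, gimbal camera 0.24 are the best per g.
The ratio ordering already packs tightly: gas sampler + multispectral imager + thermal camera, 666 g, 258.
The closest alternative, gimbal camera + thermal camera + radio tag reader, reaches only 200.

258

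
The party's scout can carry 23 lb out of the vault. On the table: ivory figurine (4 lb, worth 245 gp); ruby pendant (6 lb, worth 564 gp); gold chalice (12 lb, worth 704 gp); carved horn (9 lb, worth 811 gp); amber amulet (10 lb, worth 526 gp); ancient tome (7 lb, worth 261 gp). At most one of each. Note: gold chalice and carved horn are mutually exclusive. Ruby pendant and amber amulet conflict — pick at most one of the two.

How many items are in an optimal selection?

The maximum value within 23 lb is 1636.
ruby pendant + carved horn + ancient tome hits 1636 at 22 lb.
Every optimal selection uses 3 items.

3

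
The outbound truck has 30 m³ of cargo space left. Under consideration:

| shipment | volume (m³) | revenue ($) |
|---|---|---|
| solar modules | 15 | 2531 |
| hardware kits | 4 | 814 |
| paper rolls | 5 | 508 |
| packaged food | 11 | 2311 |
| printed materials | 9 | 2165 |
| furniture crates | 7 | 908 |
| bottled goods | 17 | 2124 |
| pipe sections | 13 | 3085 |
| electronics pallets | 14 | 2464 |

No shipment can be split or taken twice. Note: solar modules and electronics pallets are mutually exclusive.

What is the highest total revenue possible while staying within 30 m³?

A density-first pass picks hardware kits + printed materials + pipe sections — 6064 at 26 m³.
Replace printed materials with packaged food: the trade gains 146 net, giving 6210 at 28 m³.
Runner-up printed materials + furniture crates + pipe sections tops out at 6158.

6210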